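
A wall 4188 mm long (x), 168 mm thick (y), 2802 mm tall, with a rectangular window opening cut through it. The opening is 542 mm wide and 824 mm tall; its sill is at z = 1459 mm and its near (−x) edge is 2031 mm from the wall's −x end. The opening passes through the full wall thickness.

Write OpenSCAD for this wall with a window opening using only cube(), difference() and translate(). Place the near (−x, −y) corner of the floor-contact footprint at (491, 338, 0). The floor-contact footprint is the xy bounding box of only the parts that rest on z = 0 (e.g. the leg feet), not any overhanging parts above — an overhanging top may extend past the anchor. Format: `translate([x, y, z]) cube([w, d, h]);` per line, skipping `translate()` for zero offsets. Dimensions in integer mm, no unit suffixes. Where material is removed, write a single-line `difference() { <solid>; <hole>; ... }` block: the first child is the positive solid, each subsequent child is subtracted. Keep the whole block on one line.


difference() { translate([491, 338, 0]) cube([4188, 168, 2802]); translate([2522, 338, 1459]) cube([542, 168, 824]); }


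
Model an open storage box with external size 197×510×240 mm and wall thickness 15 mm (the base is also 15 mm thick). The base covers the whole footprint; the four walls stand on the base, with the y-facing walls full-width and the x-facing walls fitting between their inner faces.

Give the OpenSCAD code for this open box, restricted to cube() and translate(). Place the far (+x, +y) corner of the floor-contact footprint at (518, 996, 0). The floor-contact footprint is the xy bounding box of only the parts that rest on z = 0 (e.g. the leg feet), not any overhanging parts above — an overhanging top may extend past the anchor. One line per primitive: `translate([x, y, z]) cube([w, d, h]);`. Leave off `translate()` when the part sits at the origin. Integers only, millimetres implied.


translate([321, 486, 0]) cube([197, 510, 15]);
translate([321, 486, 15]) cube([197, 15, 225]);
translate([321, 981, 15]) cube([197, 15, 225]);
translate([321, 501, 15]) cube([15, 480, 225]);
translate([503, 501, 15]) cube([15, 480, 225]);


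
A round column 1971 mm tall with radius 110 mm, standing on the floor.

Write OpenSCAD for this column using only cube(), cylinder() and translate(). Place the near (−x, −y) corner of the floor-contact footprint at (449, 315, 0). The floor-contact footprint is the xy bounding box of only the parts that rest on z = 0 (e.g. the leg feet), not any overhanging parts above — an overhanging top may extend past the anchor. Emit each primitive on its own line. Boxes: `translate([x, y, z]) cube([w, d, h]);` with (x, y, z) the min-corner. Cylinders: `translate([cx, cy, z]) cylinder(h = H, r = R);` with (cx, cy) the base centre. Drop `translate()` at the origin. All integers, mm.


translate([559, 425, 0]) cylinder(h = 1971, r = 110);


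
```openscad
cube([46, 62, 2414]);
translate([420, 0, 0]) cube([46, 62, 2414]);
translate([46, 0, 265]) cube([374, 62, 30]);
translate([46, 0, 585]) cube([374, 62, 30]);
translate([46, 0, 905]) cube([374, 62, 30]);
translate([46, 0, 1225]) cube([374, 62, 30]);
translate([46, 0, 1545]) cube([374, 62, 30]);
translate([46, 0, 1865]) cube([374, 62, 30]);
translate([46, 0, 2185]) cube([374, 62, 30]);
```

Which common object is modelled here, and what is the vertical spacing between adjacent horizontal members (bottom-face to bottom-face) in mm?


A ladder. The rung spacing is 320 mm.

Two tall 46×62 posts with 7 short bars between them — a ladder. Adjacent rungs sit at z = 265 and z = 585, so the spacing is 585 − 265 = 320 mm.


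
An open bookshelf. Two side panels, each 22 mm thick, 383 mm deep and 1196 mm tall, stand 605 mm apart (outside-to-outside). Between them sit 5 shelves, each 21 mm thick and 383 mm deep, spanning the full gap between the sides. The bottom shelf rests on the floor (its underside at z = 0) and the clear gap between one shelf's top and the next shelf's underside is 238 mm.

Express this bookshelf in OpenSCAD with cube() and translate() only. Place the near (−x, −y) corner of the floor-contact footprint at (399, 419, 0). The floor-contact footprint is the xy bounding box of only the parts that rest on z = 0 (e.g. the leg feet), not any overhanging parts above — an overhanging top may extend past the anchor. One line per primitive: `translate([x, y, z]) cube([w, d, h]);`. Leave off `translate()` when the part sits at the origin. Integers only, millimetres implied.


translate([399, 419, 0]) cube([22, 383, 1196]);
translate([982, 419, 0]) cube([22, 383, 1196]);
translate([421, 419, 0]) cube([561, 383, 21]);
translate([421, 419, 259]) cube([561, 383, 21]);
translate([421, 419, 518]) cube([561, 383, 21]);
translate([421, 419, 777]) cube([561, 383, 21]);
translate([421, 419, 1036]) cube([561, 383, 21]);


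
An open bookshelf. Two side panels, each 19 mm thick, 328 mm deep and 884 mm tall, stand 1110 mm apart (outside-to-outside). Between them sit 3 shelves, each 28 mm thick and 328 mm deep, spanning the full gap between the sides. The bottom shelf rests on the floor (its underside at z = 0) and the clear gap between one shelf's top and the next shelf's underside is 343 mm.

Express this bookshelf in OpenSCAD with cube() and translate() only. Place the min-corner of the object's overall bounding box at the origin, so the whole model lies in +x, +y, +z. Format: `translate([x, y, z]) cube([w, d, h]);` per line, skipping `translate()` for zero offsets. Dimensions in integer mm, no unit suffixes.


cube([19, 328, 884]);
translate([1091, 0, 0]) cube([19, 328, 884]);
translate([19, 0, 0]) cube([1072, 328, 28]);
translate([19, 0, 371]) cube([1072, 328, 28]);
translate([19, 0, 742]) cube([1072, 328, 28]);


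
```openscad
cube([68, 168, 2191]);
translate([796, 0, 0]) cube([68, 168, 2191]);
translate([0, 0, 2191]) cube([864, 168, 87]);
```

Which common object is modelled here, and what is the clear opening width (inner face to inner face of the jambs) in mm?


A door frame. The clear opening width is 728 mm.

Two 2191 mm tall posts with a header on top — a door frame. The left jamb is 68 mm wide at x = 0; the right jamb starts at x = 796. The clear opening is 796 − 68 = 728 mm.


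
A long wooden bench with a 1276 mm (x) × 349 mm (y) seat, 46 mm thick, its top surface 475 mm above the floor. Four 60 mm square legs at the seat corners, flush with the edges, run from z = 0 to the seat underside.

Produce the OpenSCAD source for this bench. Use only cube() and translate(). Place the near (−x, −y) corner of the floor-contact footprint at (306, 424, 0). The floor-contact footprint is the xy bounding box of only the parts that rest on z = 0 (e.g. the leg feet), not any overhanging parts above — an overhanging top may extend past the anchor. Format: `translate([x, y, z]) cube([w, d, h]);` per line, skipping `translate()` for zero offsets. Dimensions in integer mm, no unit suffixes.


// leg_h = 475 − 46 = 429
translate([306, 424, 429]) cube([1276, 349, 46]);
translate([306, 424, 0]) cube([60, 60, 429]);
translate([306, 713, 0]) cube([60, 60, 429]);
translate([1522, 424, 0]) cube([60, 60, 429]);
translate([1522, 713, 0]) cube([60, 60, 429]);


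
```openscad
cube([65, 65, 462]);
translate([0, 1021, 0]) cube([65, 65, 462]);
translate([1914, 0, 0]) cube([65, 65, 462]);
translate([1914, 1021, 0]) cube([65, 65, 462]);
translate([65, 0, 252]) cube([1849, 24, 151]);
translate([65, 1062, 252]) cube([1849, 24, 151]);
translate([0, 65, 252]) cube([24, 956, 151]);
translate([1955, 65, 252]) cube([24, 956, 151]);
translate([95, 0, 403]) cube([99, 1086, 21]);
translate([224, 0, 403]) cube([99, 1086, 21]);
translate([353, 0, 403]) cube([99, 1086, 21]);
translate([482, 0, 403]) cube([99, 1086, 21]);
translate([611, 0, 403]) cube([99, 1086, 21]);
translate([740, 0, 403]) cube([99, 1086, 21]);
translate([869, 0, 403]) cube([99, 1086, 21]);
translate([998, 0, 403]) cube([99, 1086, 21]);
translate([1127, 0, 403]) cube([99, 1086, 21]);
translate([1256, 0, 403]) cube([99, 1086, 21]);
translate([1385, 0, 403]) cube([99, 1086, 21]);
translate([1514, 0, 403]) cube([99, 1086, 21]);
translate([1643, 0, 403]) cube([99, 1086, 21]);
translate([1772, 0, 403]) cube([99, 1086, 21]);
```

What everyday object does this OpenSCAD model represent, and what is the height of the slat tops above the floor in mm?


A bed frame. The slat-top height is 424 mm.

Four posts, four rails, and a row of slats — a bed frame. Slats sit on the rails at z = 252 + 151 = 403; with slat thickness 21, the top is 424 mm.


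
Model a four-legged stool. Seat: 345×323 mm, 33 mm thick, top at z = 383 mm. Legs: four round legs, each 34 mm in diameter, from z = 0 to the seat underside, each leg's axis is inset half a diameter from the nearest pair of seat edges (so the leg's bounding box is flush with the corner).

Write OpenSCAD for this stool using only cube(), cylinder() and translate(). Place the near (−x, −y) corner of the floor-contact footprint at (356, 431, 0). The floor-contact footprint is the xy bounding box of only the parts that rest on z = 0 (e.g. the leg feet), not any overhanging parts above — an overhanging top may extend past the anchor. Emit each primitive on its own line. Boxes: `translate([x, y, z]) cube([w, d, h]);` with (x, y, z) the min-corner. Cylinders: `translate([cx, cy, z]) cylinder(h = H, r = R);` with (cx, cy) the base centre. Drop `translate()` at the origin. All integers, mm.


// leg_h = 383 - 33 = 350
translate([356, 431, 350]) cube([345, 323, 33]);
translate([373, 448, 0]) cylinder(h = 350, r = 17);
translate([684, 448, 0]) cylinder(h = 350, r = 17);
translate([373, 737, 0]) cylinder(h = 350, r = 17);
translate([684, 737, 0]) cylinder(h = 350, r = 17);


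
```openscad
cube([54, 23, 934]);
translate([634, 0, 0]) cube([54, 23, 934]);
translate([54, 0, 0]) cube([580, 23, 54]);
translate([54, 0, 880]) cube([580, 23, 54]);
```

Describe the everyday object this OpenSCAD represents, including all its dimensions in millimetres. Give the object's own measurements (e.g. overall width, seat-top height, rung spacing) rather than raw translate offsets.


A rectangular picture frame lying in the x–z plane (depth along y). The opening is 580 mm wide (x) by 826 mm tall (z), surrounded by a border 54 mm wide on all four sides. The frame is 23 mm deep and is made of two full-height vertical stiles with two horizontal rails fitted between them.


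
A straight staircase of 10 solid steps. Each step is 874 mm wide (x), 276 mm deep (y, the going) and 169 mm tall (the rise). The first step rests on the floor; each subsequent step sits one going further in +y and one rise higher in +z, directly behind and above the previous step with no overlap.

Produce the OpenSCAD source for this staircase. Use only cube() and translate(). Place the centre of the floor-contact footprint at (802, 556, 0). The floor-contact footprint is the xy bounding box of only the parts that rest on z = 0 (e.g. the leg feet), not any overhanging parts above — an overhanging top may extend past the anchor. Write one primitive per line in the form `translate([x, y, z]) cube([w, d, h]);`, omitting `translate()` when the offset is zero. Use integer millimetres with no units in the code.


translate([365, 418, 0]) cube([874, 276, 169]);
translate([365, 694, 169]) cube([874, 276, 169]);
translate([365, 970, 338]) cube([874, 276, 169]);
translate([365, 1246, 507]) cube([874, 276, 169]);
translate([365, 1522, 676]) cube([874, 276, 169]);
translate([365, 1798, 845]) cube([874, 276, 169]);
translate([365, 2074, 1014]) cube([874, 276, 169]);
translate([365, 2350, 1183]) cube([874, 276, 169]);
translate([365, 2626, 1352]) cube([874, 276, 169]);
translate([365, 2902, 1521]) cube([874, 276, 169]);


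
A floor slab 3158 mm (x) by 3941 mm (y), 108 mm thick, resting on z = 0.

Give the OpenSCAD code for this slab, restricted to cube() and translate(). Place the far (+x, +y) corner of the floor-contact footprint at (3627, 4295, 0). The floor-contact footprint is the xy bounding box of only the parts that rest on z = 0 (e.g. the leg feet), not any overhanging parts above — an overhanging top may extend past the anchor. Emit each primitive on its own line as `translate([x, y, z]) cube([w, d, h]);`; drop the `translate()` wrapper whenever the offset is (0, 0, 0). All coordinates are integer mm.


translate([469, 354, 0]) cube([3158, 3941, 108]);


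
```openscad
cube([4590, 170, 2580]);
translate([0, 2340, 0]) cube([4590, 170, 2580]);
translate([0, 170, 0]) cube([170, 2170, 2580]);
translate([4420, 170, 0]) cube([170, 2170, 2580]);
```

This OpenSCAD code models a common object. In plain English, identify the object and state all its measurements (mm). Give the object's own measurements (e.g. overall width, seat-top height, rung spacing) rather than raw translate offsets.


The wall frame of a small rectangular building: four walls, each 2580 mm tall and 170 mm thick, enclosing a footprint 4590 mm (x) by 2510 mm (y) outside-to-outside, with no floor or roof. The front and back walls (the −y and +y sides) span the full width; the two side walls fit between them.


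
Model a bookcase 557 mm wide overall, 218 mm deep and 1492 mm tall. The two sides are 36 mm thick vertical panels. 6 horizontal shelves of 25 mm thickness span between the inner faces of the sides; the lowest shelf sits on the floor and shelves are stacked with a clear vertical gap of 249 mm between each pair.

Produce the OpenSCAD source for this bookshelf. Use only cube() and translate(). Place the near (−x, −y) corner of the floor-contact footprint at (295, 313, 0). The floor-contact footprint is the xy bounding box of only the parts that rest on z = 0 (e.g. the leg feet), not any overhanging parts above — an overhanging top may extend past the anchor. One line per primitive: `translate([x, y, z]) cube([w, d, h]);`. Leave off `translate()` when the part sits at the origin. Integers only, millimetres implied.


translate([295, 313, 0]) cube([36, 218, 1492]);
translate([816, 313, 0]) cube([36, 218, 1492]);
translate([331, 313, 0]) cube([485, 218, 25]);
translate([331, 313, 274]) cube([485, 218, 25]);
translate([331, 313, 548]) cube([485, 218, 25]);
translate([331, 313, 822]) cube([485, 218, 25]);
translate([331, 313, 1096]) cube([485, 218, 25]);
translate([331, 313, 1370]) cube([485, 218, 25]);


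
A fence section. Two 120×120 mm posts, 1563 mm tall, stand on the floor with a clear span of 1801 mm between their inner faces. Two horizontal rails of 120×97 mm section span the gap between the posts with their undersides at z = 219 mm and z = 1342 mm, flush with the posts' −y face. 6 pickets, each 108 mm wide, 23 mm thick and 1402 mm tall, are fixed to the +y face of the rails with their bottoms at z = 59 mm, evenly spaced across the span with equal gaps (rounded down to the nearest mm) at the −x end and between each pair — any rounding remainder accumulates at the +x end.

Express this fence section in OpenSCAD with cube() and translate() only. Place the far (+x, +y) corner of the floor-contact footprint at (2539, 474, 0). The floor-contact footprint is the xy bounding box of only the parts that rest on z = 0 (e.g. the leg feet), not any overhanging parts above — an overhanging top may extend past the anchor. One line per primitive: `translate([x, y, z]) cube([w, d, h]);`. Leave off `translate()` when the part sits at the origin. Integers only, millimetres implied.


translate([498, 354, 0]) cube([120, 120, 1563]);
translate([2419, 354, 0]) cube([120, 120, 1563]);
translate([618, 354, 219]) cube([1801, 120, 97]);
translate([618, 354, 1342]) cube([1801, 120, 97]);
translate([782, 474, 59]) cube([108, 23, 1402]);
translate([1054, 474, 59]) cube([108, 23, 1402]);
translate([1326, 474, 59]) cube([108, 23, 1402]);
translate([1598, 474, 59]) cube([108, 23, 1402]);
translate([1870, 474, 59]) cube([108, 23, 1402]);
translate([2142, 474, 59]) cube([108, 23, 1402]);


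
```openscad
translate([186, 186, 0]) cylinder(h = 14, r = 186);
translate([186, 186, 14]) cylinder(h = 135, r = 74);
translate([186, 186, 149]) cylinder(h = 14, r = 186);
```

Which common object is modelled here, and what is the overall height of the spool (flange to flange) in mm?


A spool. The overall height is 163 mm.

Three coaxial cylinders, large–small–large — a spool. Two 14 mm flanges and a 135 mm core give 14 + 135 + 14 = 163 mm.


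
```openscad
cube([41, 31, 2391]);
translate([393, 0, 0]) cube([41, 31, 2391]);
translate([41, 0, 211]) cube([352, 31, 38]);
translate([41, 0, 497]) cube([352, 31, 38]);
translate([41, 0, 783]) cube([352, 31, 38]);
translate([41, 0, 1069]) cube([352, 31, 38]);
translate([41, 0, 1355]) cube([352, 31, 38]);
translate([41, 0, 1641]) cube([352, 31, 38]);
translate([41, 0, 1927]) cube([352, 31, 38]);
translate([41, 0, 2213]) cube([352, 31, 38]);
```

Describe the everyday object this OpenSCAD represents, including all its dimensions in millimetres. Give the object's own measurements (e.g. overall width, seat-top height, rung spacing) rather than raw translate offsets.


A straight ladder. Two 41×31 mm vertical rails, 2391 mm tall, stand 434 mm apart (outside-to-outside) with their front faces coplanar on the −y side. 8 rungs, each 31 mm deep and 38 mm tall, span between the inner faces of the rails, front faces flush with the rails. The lowest rung's underside is at z = 211 mm and rungs are spaced 286 mm apart (underside to underside).


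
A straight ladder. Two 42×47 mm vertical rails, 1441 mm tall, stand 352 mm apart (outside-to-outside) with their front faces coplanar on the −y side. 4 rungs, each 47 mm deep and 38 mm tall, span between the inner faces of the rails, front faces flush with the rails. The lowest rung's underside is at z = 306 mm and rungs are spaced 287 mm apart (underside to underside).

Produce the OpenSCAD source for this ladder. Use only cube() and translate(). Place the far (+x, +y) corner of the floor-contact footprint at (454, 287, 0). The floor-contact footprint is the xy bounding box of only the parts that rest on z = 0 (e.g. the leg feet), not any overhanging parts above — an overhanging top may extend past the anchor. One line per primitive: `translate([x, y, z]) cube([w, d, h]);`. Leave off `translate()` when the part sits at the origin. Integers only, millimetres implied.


// rung span = 352 - 2*42 = 268
// rung[k] z = 306 + k*287
translate([102, 240, 0]) cube([42, 47, 1441]);
translate([412, 240, 0]) cube([42, 47, 1441]);
translate([144, 240, 306]) cube([268, 47, 38]);
translate([144, 240, 593]) cube([268, 47, 38]);
translate([144, 240, 880]) cube([268, 47, 38]);
translate([144, 240, 1167]) cube([268, 47, 38]);


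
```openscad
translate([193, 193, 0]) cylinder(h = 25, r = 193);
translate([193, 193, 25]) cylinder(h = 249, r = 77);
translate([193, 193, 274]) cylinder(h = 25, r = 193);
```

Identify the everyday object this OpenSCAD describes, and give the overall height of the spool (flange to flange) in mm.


A spool. The overall height is 299 mm.

Three coaxial cylinders, large–small–large — a spool. Two 25 mm flanges and a 249 mm core give 25 + 249 + 25 = 299 mm.


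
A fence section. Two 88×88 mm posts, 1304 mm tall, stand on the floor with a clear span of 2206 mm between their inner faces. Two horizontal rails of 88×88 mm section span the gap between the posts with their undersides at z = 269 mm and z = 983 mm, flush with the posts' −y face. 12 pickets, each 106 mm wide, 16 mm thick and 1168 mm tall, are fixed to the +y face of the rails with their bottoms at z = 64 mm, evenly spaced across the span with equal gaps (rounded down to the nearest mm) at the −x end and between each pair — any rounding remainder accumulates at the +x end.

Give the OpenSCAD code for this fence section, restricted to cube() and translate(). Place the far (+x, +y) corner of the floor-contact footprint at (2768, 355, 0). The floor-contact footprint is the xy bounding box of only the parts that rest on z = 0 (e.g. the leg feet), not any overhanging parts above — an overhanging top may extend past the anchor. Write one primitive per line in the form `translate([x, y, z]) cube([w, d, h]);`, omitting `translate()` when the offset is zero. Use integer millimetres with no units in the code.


translate([386, 267, 0]) cube([88, 88, 1304]);
translate([2680, 267, 0]) cube([88, 88, 1304]);
translate([474, 267, 269]) cube([2206, 88, 88]);
translate([474, 267, 983]) cube([2206, 88, 88]);
translate([545, 355, 64]) cube([106, 16, 1168]);
translate([722, 355, 64]) cube([106, 16, 1168]);
translate([899, 355, 64]) cube([106, 16, 1168]);
translate([1076, 355, 64]) cube([106, 16, 1168]);
translate([1253, 355, 64]) cube([106, 16, 1168]);
translate([1430, 355, 64]) cube([106, 16, 1168]);
translate([1607, 355, 64]) cube([106, 16, 1168]);
translate([1784, 355, 64]) cube([106, 16, 1168]);
translate([1961, 355, 64]) cube([106, 16, 1168]);
translate([2138, 355, 64]) cube([106, 16, 1168]);
translate([2315, 355, 64]) cube([106, 16, 1168]);
translate([2492, 355, 64]) cube([106, 16, 1168]);


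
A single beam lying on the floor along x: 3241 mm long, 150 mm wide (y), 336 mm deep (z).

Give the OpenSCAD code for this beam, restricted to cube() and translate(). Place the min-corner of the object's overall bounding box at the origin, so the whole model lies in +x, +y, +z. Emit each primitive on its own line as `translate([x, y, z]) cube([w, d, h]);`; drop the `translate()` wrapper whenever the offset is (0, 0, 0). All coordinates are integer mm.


cube([3241, 150, 336]);


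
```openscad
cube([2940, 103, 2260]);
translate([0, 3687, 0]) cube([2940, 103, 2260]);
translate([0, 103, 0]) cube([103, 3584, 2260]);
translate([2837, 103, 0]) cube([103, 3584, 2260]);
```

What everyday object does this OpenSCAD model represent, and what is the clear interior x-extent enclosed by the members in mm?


A house (or room) frame. The interior width is 2734 mm.

Four 2260 mm walls enclosing a rectangle with no floor or roof — a room or house frame. Outside width is 2940 mm and wall thickness is 103 mm, so the interior width is 2940 − 2 × 103 = 2734 mm.


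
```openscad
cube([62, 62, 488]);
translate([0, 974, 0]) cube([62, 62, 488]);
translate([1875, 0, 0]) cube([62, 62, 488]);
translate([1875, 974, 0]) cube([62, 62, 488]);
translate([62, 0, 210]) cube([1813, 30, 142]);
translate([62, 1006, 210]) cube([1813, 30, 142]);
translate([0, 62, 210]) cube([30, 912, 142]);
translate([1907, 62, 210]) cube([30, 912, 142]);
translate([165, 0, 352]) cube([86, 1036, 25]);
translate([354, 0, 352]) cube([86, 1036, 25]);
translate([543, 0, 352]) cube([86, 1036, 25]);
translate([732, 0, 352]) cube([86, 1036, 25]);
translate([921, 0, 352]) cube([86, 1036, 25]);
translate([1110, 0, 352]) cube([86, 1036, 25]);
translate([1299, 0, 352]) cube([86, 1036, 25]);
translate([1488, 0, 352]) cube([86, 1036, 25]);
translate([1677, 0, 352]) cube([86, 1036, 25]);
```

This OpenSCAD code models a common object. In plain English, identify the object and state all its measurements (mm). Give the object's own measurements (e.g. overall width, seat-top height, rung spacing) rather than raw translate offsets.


A bed frame 1937 mm long (x) by 1036 mm wide (y). Four 62×62 mm corner posts, 488 mm tall, at the corners of the footprint. Four rails of 30 mm thickness and 142 mm height run between adjacent posts with their undersides at z = 210 mm, their outer faces flush with the outside of the frame (the two x-running rails run between the posts' inner faces; the two y-running rails run between the posts' inner faces). 9 slats, each 86 mm wide (x) and 25 mm thick, lie across the top of the two x-running rails, running the full 1036 mm width of the frame in y; along x they sit between the end posts with a 103 mm gap after the −x posts and between neighbouring slats, leaving 112 mm before the +x posts.


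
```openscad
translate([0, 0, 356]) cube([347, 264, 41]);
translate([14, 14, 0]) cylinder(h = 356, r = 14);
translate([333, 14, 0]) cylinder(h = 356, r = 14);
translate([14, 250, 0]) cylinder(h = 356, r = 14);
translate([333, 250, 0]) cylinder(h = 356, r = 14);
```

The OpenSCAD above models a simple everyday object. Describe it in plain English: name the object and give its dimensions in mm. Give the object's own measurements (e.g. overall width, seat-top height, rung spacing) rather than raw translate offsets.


A four-legged stool. The seat is a 347×264×41 mm slab whose top surface is at z = 397 mm; four round legs, each 28 mm in diameter, run from the floor (z = 0) to the underside of the seat, each leg's axis is inset half a diameter from the nearest pair of seat edges (so the leg's bounding box is flush with the corner).


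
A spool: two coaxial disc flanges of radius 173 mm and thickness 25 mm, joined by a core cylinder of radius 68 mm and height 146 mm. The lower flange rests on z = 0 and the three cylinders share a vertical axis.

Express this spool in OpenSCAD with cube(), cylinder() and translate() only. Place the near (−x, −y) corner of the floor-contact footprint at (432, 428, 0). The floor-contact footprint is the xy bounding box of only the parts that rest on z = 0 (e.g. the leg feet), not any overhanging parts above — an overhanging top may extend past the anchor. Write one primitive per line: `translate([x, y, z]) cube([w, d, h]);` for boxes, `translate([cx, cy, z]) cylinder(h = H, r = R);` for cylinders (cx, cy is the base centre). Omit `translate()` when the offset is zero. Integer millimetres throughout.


translate([605, 601, 0]) cylinder(h = 25, r = 173);
translate([605, 601, 25]) cylinder(h = 146, r = 68);
translate([605, 601, 171]) cylinder(h = 25, r = 173);


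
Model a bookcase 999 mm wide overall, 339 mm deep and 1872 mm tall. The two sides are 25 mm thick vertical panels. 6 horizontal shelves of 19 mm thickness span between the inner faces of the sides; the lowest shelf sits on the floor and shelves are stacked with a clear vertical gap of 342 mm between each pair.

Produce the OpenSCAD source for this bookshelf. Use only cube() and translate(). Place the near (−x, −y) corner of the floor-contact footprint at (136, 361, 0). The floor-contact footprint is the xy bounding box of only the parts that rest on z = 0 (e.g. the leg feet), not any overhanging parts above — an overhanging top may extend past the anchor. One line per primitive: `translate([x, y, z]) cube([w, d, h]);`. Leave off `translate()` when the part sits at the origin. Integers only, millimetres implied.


translate([136, 361, 0]) cube([25, 339, 1872]);
translate([1110, 361, 0]) cube([25, 339, 1872]);
translate([161, 361, 0]) cube([949, 339, 19]);
translate([161, 361, 361]) cube([949, 339, 19]);
translate([161, 361, 722]) cube([949, 339, 19]);
translate([161, 361, 1083]) cube([949, 339, 19]);
translate([161, 361, 1444]) cube([949, 339, 19]);
translate([161, 361, 1805]) cube([949, 339, 19]);


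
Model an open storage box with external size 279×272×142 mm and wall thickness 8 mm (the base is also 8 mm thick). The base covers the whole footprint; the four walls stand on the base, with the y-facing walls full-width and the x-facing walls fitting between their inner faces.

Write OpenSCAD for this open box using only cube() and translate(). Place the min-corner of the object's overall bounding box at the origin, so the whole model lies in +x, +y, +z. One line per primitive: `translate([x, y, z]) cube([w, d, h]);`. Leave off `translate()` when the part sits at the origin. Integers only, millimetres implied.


cube([279, 272, 8]);
translate([0, 0, 8]) cube([279, 8, 134]);
translate([0, 264, 8]) cube([279, 8, 134]);
translate([0, 8, 8]) cube([8, 256, 134]);
translate([271, 8, 8]) cube([8, 256, 134]);


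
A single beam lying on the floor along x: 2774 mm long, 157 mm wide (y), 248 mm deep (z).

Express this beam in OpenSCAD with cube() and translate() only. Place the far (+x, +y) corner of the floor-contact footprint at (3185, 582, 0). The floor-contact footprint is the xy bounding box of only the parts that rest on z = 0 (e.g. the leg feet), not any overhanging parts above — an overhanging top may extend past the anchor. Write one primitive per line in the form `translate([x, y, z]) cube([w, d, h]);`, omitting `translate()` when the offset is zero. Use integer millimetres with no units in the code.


translate([411, 425, 0]) cube([2774, 157, 248]);


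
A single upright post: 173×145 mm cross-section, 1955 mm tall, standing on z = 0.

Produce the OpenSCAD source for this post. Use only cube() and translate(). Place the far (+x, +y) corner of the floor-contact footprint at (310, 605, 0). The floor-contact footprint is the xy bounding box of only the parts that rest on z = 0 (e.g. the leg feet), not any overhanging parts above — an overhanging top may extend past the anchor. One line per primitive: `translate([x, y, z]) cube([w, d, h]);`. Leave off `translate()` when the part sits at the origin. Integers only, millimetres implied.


translate([137, 460, 0]) cube([173, 145, 1955]);


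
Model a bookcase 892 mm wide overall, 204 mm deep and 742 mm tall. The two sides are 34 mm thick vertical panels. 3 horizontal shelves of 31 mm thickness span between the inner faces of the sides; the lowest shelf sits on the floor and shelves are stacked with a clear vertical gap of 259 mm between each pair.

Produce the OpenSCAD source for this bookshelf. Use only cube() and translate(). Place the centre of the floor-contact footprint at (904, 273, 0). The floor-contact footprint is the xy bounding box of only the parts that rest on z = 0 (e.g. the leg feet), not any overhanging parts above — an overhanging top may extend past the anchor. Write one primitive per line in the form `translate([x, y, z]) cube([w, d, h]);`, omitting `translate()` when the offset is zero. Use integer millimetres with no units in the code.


translate([458, 171, 0]) cube([34, 204, 742]);
translate([1316, 171, 0]) cube([34, 204, 742]);
translate([492, 171, 0]) cube([824, 204, 31]);
translate([492, 171, 290]) cube([824, 204, 31]);
translate([492, 171, 580]) cube([824, 204, 31]);


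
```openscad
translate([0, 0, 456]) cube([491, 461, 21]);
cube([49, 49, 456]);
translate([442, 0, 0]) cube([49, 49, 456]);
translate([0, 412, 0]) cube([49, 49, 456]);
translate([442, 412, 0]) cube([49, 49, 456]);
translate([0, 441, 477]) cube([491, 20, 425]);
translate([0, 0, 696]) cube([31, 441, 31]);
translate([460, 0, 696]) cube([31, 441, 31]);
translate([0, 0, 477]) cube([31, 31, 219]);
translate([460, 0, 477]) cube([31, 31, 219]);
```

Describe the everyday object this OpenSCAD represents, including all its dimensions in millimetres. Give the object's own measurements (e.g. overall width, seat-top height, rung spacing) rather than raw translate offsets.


A chair. The seat is a 491×461×21 mm slab with its top at z = 477 mm, on four 49×49 mm corner legs (flush with the seat edges, standing on z = 0). A flat backrest 20 mm thick, 425 mm tall, spans the full seat width and rises from the seat top along its +y edge, rear face flush with the rear of the seat. Two armrests of 31×31 mm section run along each side from the seat's front edge to the front of the backrest, top faces 250 mm above the seat top and outer faces flush with the seat's x-edges; a 31×31 mm post under the front of each armrest stands on the seat at the front corner.


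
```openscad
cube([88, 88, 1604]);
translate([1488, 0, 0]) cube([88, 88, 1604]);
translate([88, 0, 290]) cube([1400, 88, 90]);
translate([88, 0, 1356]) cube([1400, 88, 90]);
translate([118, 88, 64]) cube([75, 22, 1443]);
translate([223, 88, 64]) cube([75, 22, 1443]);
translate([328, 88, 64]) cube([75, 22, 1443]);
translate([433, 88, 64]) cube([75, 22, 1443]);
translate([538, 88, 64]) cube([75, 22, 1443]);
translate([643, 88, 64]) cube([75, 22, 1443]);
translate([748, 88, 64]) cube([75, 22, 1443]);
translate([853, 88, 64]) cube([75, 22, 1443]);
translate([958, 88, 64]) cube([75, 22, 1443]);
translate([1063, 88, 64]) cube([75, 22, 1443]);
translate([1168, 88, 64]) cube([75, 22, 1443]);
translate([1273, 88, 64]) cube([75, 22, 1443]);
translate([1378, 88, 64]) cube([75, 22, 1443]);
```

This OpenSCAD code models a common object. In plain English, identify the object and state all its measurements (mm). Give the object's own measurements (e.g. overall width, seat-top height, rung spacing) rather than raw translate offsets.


A fence section. Two 88×88 mm posts, 1604 mm tall, stand on the floor with a clear span of 1400 mm between their inner faces. Two horizontal rails of 88×90 mm section span the gap between the posts with their undersides at z = 290 mm and z = 1356 mm, flush with the posts' −y face. 13 pickets, each 75 mm wide, 22 mm thick and 1443 mm tall, are fixed to the +y face of the rails with their bottoms at z = 64 mm, spaced across the span with a 30 mm gap after the −x post and between neighbouring pickets, with 35 mm left before the +x post.


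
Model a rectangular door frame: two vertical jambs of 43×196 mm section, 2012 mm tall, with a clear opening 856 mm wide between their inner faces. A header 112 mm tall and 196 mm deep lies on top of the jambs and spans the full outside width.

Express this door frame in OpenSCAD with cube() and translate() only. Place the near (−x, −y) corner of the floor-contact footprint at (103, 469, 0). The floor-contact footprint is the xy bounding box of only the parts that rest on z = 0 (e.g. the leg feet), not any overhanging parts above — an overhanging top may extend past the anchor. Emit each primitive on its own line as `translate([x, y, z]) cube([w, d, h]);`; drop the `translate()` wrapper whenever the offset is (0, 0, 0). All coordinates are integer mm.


translate([103, 469, 0]) cube([43, 196, 2012]);
translate([1002, 469, 0]) cube([43, 196, 2012]);
translate([103, 469, 2012]) cube([942, 196, 112]);


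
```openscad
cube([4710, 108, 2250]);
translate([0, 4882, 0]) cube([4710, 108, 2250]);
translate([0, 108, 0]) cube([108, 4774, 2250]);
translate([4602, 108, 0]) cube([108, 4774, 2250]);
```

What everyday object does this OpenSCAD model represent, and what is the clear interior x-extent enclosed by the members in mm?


A house (or room) frame. The interior width is 4494 mm.

Four 2250 mm walls enclosing a rectangle with no floor or roof — a room or house frame. Outside width is 4710 mm and wall thickness is 108 mm, so the interior width is 4710 − 2 × 108 = 4494 mm.


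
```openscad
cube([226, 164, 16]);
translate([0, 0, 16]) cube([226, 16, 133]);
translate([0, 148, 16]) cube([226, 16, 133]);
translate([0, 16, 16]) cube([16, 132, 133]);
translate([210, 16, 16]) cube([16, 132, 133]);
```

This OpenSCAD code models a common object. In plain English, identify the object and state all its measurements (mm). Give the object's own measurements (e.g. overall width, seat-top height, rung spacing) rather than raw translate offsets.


An open-topped rectangular box: outside dimensions 226×164×149 mm, with a uniform wall and base thickness of 16 mm. The base is a full 226×164 slab on the floor; four walls sit on top of the base. The front and back walls (the −y and +y sides) span the full width; the two side walls fit between them.


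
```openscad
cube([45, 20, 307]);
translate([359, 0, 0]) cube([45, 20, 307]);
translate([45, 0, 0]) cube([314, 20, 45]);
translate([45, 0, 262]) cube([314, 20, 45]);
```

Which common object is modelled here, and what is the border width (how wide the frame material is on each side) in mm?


A picture frame. The border width is 45 mm.

Four thin pieces enclosing a rectangular opening — a picture frame. The two full-height stiles are 307 mm tall; the top rail sits at z = 262 and is 45 mm tall, so the border above the opening is 307 − 262 = 45 mm, matching the stile x-width.


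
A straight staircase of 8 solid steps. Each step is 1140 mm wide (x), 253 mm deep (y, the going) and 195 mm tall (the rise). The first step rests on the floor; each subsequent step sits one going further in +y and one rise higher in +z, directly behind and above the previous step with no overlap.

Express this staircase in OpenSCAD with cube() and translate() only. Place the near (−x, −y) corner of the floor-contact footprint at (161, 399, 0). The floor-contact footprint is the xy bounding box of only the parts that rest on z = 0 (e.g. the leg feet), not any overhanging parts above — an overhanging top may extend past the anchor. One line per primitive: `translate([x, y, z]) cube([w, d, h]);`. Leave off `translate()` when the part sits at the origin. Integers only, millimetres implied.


translate([161, 399, 0]) cube([1140, 253, 195]);
translate([161, 652, 195]) cube([1140, 253, 195]);
translate([161, 905, 390]) cube([1140, 253, 195]);
translate([161, 1158, 585]) cube([1140, 253, 195]);
translate([161, 1411, 780]) cube([1140, 253, 195]);
translate([161, 1664, 975]) cube([1140, 253, 195]);
translate([161, 1917, 1170]) cube([1140, 253, 195]);
translate([161, 2170, 1365]) cube([1140, 253, 195]);


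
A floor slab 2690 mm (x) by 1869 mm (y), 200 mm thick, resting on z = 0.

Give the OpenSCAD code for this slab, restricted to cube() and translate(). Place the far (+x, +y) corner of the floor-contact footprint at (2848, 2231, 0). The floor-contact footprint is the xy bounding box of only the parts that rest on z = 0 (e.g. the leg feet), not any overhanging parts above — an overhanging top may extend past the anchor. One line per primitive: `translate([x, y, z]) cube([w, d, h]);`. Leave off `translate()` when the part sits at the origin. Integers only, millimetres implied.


translate([158, 362, 0]) cube([2690, 1869, 200]);


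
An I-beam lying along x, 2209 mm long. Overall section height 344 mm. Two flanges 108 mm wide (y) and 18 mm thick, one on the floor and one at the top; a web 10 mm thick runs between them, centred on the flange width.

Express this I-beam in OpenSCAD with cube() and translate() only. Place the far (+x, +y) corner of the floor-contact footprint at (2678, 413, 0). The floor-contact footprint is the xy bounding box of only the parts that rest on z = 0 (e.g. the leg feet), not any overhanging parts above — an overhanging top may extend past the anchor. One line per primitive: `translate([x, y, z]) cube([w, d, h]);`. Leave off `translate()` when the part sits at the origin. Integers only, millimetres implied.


translate([469, 305, 0]) cube([2209, 108, 18]);
translate([469, 354, 18]) cube([2209, 10, 308]);
translate([469, 305, 326]) cube([2209, 108, 18]);


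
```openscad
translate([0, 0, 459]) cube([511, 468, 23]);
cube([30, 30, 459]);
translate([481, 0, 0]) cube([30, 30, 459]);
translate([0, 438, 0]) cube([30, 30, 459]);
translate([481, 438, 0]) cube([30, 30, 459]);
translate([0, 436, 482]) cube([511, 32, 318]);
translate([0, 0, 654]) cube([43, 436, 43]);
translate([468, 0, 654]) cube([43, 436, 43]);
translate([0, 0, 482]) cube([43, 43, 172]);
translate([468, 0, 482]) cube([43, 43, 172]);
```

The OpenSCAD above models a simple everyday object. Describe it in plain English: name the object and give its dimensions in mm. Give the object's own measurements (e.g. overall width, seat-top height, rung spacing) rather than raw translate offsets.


A chair. The seat is a 511×468×23 mm slab with its top at z = 482 mm, on four 30×30 mm corner legs (flush with the seat edges, standing on z = 0). A flat backrest 32 mm thick, 318 mm tall, spans the full seat width and rises from the seat top along its +y edge, rear face flush with the rear of the seat. Two armrests of 43×43 mm section run along each side from the seat's front edge to the front of the backrest, top faces 215 mm above the seat top and outer faces flush with the seat's x-edges; a 43×43 mm post under the front of each armrest stands on the seat at the front corner.


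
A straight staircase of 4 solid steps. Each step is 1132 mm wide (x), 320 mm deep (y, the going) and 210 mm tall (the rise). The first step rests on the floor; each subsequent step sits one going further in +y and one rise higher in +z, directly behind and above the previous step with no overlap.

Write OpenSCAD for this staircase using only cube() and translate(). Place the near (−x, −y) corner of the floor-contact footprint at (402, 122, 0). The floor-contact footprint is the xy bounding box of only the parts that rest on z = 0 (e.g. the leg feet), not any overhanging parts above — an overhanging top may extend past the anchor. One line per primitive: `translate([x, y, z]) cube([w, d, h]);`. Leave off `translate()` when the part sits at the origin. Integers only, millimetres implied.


translate([402, 122, 0]) cube([1132, 320, 210]);
translate([402, 442, 210]) cube([1132, 320, 210]);
translate([402, 762, 420]) cube([1132, 320, 210]);
translate([402, 1082, 630]) cube([1132, 320, 210]);
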